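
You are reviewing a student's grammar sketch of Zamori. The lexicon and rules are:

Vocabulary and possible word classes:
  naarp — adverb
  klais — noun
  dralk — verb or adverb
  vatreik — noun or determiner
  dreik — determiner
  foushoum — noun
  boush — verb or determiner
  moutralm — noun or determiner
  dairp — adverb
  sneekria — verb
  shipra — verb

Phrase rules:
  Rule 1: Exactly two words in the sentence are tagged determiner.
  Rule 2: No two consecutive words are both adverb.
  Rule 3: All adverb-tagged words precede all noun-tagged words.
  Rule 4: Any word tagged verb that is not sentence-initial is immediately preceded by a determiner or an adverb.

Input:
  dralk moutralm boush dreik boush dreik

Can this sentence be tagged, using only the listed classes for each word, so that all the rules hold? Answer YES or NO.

NO

Candidates per position — 1:dralk {verb,adverb}; 2:moutralm {noun,determiner}; 3:boush {verb,determiner}; 4:dreik {determiner}; 5:boush {verb,determiner}; 6:dreik {determiner}.
Every candidate sequence violates at least one rule; no consistent tagging exists.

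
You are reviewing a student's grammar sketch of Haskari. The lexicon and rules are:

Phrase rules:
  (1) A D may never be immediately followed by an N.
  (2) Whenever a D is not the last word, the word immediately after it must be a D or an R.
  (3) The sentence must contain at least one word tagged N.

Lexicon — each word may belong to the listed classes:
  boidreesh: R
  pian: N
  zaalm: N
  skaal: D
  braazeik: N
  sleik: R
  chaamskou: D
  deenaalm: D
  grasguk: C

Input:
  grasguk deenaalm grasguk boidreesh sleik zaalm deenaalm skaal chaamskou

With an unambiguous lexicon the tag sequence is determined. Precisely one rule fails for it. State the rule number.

2

Fixed tagging: C D C R R N D D D.
Applying the rules: R1 ok, R2 fails, R3 ok.
Only rule 2 fails.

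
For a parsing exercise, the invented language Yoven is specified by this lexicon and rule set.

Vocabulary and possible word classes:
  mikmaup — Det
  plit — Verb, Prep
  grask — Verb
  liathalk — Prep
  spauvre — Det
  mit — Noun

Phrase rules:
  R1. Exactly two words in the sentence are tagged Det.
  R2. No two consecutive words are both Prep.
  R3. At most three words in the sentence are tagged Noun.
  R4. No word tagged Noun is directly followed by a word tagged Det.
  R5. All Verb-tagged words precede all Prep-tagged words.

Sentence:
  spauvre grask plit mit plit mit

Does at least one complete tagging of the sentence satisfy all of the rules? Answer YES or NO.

NO

Candidates per position — 1:spauvre {Det}; 2:grask {Verb}; 3:plit {Verb,Prep}; 4:mit {Noun}; 5:plit {Verb,Prep}; 6:mit {Noun}.
Rule 1 cannot be satisfied by any choice of tags from the lexicon.
So there is no consistent tagging.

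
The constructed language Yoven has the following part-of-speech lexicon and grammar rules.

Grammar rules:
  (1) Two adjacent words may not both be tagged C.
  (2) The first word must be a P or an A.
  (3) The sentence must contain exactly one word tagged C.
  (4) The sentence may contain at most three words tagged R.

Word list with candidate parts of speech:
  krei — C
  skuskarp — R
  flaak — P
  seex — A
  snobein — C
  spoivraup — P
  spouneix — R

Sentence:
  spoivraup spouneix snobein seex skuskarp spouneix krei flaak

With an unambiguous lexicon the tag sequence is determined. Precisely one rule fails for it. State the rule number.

3

Fixed tagging: P R C A R R C P.
Rule check: R1 pass, R2 pass, R3 fail, R4 pass.
Only rule 3 fails.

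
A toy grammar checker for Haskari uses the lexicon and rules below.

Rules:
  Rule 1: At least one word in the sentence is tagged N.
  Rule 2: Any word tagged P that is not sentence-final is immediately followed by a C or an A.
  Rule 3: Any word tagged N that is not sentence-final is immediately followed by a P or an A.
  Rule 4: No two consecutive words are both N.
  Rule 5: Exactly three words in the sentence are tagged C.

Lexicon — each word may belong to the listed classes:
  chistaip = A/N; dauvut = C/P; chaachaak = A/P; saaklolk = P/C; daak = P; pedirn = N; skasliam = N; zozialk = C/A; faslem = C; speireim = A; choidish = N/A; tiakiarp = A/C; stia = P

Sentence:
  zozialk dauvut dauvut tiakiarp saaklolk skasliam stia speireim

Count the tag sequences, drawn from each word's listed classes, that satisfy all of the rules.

Candidates per position — 1:zozialk {C,A}; 2:dauvut {C,P}; 3:dauvut {C,P}; 4:tiakiarp {A,C}; 5:saaklolk {P,C}; 6:skasliam {N}; 7:stia {P}; 8:speireim {A}.
There are 32 candidate sequences in total.
The sequences that satisfy every rule: C C P A C N P A; C P C A C N P A; A C C A C N P A; A C P C C N P A; A P C C C N P A.
Count = 5.

5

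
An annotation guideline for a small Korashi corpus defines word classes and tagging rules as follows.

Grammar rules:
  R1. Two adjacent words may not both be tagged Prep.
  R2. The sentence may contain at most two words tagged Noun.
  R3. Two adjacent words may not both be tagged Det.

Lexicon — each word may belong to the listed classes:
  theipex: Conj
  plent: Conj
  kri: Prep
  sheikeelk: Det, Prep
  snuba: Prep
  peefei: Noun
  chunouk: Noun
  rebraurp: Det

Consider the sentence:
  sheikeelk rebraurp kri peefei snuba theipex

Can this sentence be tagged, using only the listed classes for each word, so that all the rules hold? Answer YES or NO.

Candidates per position — 1:sheikeelk {Det,Prep}; 2:rebraurp {Det}; 3:kri {Prep}; 4:peefei {Noun}; 5:snuba {Prep}; 6:theipex {Conj}.
One satisfying assignment: Prep Det Prep Noun Prep Conj.
Checking: rule 1 ok; rule 2 ok; rule 3 ok.

YES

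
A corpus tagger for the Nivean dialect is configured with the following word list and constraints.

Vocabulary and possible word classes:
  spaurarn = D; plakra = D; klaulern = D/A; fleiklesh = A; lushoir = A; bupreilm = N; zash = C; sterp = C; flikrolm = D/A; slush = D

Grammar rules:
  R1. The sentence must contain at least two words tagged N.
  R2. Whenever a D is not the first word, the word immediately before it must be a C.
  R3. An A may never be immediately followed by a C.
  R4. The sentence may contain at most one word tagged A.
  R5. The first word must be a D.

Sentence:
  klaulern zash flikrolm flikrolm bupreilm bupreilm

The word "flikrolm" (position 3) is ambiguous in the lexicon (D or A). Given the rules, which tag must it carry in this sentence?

D

Candidates per position — 1:klaulern {D,A}; 2:zash {C}; 3:flikrolm {D,A}; 4:flikrolm {D,A}; 5:bupreilm {N}; 6:bupreilm {N}.
If word 1 were A, no tagging could satisfy rule 3; so word 1 is D.
If word 4 were D, no tagging could satisfy rule 2; so word 4 is A.
If word 3 were A, no tagging could satisfy rule 4; so word 3 is D.
The unique satisfying tagging is: D C D A N N.
Checking: rule 1 satisfied; rule 2 satisfied; rule 3 satisfied; rule 4 satisfied; rule 5 satisfied.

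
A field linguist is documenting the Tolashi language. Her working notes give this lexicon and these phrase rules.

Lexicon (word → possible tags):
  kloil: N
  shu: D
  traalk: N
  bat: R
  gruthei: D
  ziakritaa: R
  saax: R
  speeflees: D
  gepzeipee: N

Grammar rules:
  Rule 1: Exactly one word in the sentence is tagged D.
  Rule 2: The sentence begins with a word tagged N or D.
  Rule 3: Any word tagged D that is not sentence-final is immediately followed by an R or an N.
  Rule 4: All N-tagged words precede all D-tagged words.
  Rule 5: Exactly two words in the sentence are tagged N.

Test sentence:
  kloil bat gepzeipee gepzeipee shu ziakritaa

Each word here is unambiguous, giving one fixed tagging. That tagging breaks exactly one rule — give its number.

5

Fixed tagging: N R N N D R.
Rule check: R1 ok, R2 ok, R3 ok, R4 ok, R5 fails.
Only rule 5 fails.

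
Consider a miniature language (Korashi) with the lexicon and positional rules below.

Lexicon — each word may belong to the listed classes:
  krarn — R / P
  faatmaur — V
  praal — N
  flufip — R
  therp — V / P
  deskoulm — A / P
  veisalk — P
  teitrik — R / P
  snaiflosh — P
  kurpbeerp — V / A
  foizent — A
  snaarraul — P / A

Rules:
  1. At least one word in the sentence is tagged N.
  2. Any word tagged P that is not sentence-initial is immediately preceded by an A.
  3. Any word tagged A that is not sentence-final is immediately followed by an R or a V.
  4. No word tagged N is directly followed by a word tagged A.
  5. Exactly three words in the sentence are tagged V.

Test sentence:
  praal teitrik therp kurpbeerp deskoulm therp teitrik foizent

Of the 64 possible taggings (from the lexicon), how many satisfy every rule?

Candidates per position — 1:praal {N}; 2:teitrik {R,P}; 3:therp {V,P}; 4:kurpbeerp {V,A}; 5:deskoulm {A,P}; 6:therp {V,P}; 7:teitrik {R,P}; 8:foizent {A}.
There are 64 candidate sequences in total.
The sequences that satisfy every rule: N R V V A V R A.
Count = 1.

1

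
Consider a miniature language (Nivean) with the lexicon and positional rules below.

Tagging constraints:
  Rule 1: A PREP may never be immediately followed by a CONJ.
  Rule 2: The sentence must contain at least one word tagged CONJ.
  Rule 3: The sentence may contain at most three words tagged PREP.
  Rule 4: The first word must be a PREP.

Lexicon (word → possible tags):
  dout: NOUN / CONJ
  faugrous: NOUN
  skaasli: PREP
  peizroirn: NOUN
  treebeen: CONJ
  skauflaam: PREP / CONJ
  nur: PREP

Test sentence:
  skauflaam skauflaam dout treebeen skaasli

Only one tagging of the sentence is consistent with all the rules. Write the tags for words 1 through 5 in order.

Candidates per position — 1:skauflaam {PREP,CONJ}; 2:skauflaam {PREP,CONJ}; 3:dout {NOUN,CONJ}; 4:treebeen {CONJ}; 5:skaasli {PREP}.
Position 1: CONJ is ruled out by rule 4; that leaves PREP.
Position 2: CONJ is ruled out by rule 1; that leaves PREP.
Position 3: CONJ is ruled out by rule 1; that leaves NOUN.
So the tagging must be: PREP PREP NOUN CONJ PREP.
Verifying each rule — rule 1 ok; rule 2 ok; rule 3 ok; rule 4 ok.

PREP PREP NOUN CONJ PREP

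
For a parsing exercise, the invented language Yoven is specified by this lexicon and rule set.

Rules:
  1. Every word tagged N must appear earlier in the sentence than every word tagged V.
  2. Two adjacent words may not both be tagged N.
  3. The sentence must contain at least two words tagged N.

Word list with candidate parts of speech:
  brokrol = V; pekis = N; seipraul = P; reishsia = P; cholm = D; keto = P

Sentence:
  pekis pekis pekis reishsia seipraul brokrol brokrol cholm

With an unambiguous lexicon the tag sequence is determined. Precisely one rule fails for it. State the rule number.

Fixed tagging: N N N P P V V D.
Checking each rule: R1 ok, R2 fails, R3 ok.
Only rule 2 fails.

2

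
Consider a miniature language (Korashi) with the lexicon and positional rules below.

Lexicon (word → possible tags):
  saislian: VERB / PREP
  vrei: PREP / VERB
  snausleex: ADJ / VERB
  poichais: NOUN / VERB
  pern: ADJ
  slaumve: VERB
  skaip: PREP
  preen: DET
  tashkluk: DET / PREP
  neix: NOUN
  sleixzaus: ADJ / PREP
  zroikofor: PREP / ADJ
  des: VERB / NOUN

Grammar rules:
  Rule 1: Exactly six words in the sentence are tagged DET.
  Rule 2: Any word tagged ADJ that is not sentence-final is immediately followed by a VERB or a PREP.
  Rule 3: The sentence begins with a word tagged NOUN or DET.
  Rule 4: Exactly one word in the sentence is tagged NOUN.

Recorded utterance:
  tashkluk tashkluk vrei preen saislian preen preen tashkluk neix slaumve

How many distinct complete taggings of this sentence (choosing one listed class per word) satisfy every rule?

4

Candidates per position — 1:tashkluk {DET,PREP}; 2:tashkluk {DET,PREP}; 3:vrei {PREP,VERB}; 4:preen {DET}; 5:saislian {VERB,PREP}; 6:preen {DET}; 7:preen {DET}; 8:tashkluk {DET,PREP}; 9:neix {NOUN}; 10:slaumve {VERB}.
There are 32 candidate sequences in total.
The sequences that satisfy every rule: DET DET PREP DET VERB DET DET DET NOUN VERB; DET DET PREP DET PREP DET DET DET NOUN VERB; DET DET VERB DET VERB DET DET DET NOUN VERB; DET DET VERB DET PREP DET DET DET NOUN VERB.
Count = 4.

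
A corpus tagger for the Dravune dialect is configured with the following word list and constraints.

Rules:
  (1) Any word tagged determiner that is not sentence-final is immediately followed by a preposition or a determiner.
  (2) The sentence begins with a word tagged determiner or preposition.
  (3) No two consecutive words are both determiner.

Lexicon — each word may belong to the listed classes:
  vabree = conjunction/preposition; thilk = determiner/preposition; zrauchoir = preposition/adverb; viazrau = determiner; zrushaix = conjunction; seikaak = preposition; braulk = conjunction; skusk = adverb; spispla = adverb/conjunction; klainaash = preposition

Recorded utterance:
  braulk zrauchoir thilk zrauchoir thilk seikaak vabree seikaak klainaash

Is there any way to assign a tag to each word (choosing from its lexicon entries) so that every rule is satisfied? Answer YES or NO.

Candidates per position — 1:braulk {conjunction}; 2:zrauchoir {preposition,adverb}; 3:thilk {determiner,preposition}; 4:zrauchoir {preposition,adverb}; 5:thilk {determiner,preposition}; 6:seikaak {preposition}; 7:vabree {conjunction,preposition}; 8:seikaak {preposition}; 9:klainaash {preposition}.
Rule 2 cannot be satisfied by any choice of tags from the lexicon.
So there is no consistent tagging.

NO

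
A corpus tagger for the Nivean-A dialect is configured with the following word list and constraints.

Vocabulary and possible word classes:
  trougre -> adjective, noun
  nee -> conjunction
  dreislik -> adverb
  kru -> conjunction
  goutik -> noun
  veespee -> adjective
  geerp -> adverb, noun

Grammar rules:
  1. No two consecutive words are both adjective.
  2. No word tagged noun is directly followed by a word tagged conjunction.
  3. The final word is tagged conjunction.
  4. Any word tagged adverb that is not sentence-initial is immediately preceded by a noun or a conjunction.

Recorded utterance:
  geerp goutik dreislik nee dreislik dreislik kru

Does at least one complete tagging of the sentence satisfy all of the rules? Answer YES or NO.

Candidates per position — 1:geerp {adverb,noun}; 2:goutik {noun}; 3:dreislik {adverb}; 4:nee {conjunction}; 5:dreislik {adverb}; 6:dreislik {adverb}; 7:kru {conjunction}.
Rule 4 cannot be satisfied by any choice of tags from the lexicon.
So there is no consistent tagging.

NO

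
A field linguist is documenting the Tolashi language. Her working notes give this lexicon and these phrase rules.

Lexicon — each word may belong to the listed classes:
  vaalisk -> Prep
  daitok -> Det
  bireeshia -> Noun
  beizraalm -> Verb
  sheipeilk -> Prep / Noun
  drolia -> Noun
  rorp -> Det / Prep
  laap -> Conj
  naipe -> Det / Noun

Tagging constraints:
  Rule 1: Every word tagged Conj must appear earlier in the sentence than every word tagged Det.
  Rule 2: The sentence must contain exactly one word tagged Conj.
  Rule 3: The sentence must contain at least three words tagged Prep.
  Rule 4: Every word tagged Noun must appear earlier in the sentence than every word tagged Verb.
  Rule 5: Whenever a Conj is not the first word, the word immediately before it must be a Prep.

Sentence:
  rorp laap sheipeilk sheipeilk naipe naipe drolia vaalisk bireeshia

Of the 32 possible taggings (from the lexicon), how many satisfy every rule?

12

Candidates per position — 1:rorp {Det,Prep}; 2:laap {Conj}; 3:sheipeilk {Prep,Noun}; 4:sheipeilk {Prep,Noun}; 5:naipe {Det,Noun}; 6:naipe {Det,Noun}; 7:drolia {Noun}; 8:vaalisk {Prep}; 9:bireeshia {Noun}.
There are 32 candidate sequences in total.
Checking each against the rules leaves 12 sequences.
Count = 12.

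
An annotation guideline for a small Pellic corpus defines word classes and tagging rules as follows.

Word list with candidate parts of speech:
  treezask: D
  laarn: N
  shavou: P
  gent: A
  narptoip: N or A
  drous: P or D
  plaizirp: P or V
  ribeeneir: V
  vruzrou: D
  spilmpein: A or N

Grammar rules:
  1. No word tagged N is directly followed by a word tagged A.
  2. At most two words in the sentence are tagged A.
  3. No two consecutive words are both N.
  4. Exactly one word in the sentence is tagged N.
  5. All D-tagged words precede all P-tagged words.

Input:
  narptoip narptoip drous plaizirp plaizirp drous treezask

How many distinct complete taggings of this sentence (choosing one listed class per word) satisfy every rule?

Candidates per position — 1:narptoip {N,A}; 2:narptoip {N,A}; 3:drous {P,D}; 4:plaizirp {P,V}; 5:plaizirp {P,V}; 6:drous {P,D}; 7:treezask {D}.
There are 64 candidate sequences in total.
The sequences that satisfy every rule: A N D V V D D.
Count = 1.

1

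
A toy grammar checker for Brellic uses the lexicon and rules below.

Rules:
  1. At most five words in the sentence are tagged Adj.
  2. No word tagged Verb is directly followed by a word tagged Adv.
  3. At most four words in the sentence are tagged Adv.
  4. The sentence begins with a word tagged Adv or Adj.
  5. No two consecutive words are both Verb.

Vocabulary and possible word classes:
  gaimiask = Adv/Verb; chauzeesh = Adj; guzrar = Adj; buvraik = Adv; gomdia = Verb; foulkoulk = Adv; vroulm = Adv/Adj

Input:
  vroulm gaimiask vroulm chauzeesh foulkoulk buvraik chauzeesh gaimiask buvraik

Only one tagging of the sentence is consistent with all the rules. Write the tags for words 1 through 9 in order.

Candidates per position — 1:vroulm {Adv,Adj}; 2:gaimiask {Adv,Verb}; 3:vroulm {Adv,Adj}; 4:chauzeesh {Adj}; 5:foulkoulk {Adv}; 6:buvraik {Adv}; 7:chauzeesh {Adj}; 8:gaimiask {Adv,Verb}; 9:buvraik {Adv}.
If word 8 were Verb, no tagging could satisfy rule 2; so word 8 is Adv.
If word 1 were Adv, no tagging could satisfy rule 3; so word 1 is Adj.
If word 2 were Adv, no tagging could satisfy rule 3; so word 2 is Verb.
If word 3 were Adv, no tagging could satisfy rule 2; so word 3 is Adj.
So the tagging must be: Adj Verb Adj Adj Adv Adv Adj Adv Adv.
Checking: rule 1 satisfied; rule 2 satisfied; rule 3 satisfied; rule 4 satisfied; rule 5 satisfied.

Adj Verb Adj Adj Adv Adv Adj Adv Adv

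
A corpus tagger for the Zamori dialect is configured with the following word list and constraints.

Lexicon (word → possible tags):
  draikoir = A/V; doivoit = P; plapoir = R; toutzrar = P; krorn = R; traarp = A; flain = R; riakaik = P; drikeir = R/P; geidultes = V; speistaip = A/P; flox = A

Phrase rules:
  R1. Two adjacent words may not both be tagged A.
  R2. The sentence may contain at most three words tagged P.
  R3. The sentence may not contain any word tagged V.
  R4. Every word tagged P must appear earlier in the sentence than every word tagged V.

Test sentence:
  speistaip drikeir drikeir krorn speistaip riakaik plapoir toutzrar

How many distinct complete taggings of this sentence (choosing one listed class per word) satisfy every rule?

Candidates per position — 1:speistaip {A,P}; 2:drikeir {R,P}; 3:drikeir {R,P}; 4:krorn {R}; 5:speistaip {A,P}; 6:riakaik {P}; 7:plapoir {R}; 8:toutzrar {P}.
There are 16 candidate sequences in total.
The sequences that satisfy every rule: A R R R A P R P; A R R R P P R P; A R P R A P R P; A P R R A P R P; P R R R A P R P.
Count = 5.

5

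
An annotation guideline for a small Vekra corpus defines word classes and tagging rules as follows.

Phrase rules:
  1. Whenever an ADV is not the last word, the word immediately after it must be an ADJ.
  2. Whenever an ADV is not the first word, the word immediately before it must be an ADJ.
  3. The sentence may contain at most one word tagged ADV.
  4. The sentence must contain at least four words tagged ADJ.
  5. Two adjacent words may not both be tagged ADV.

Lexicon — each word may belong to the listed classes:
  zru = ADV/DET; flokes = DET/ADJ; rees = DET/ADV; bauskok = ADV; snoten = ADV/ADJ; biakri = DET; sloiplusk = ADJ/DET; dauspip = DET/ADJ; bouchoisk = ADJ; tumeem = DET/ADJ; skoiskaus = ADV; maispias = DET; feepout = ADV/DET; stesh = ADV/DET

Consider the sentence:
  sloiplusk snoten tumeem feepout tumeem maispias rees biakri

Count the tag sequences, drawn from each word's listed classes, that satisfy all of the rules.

2

Candidates per position — 1:sloiplusk {ADJ,DET}; 2:snoten {ADV,ADJ}; 3:tumeem {DET,ADJ}; 4:feepout {ADV,DET}; 5:tumeem {DET,ADJ}; 6:maispias {DET}; 7:rees {DET,ADV}; 8:biakri {DET}.
There are 64 candidate sequences in total.
The sequences that satisfy every rule: ADJ ADJ ADJ ADV ADJ DET DET DET; ADJ ADJ ADJ DET ADJ DET DET DET.
Count = 2.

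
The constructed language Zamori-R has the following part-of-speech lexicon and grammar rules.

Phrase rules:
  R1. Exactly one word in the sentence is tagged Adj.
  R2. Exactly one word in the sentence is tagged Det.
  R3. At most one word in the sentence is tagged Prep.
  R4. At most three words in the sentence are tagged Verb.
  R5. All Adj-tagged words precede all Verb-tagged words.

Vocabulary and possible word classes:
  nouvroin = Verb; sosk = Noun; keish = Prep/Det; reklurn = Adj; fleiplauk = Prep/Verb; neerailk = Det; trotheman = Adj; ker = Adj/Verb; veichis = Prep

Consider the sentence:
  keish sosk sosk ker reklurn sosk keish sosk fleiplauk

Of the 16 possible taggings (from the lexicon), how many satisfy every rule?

0

Candidates per position — 1:keish {Prep,Det}; 2:sosk {Noun}; 3:sosk {Noun}; 4:ker {Adj,Verb}; 5:reklurn {Adj}; 6:sosk {Noun}; 7:keish {Prep,Det}; 8:sosk {Noun}; 9:fleiplauk {Prep,Verb}.
There are 16 candidate sequences in total.
Every candidate sequence violates at least one rule; no consistent tagging exists.
Count = 0.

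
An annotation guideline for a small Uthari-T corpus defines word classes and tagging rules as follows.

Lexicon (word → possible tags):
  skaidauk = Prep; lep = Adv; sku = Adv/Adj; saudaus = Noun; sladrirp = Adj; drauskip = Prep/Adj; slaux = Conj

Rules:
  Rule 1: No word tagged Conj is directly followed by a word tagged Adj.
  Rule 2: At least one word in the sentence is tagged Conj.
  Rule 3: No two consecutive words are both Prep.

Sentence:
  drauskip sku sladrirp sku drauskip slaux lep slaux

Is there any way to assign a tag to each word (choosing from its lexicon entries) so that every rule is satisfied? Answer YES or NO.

YES

Candidates per position — 1:drauskip {Prep,Adj}; 2:sku {Adv,Adj}; 3:sladrirp {Adj}; 4:sku {Adv,Adj}; 5:drauskip {Prep,Adj}; 6:slaux {Conj}; 7:lep {Adv}; 8:slaux {Conj}.
One satisfying assignment: Adj Adj Adj Adj Adj Conj Adv Conj.
Rule-by-rule: rule 1 holds; rule 2 holds; rule 3 holds.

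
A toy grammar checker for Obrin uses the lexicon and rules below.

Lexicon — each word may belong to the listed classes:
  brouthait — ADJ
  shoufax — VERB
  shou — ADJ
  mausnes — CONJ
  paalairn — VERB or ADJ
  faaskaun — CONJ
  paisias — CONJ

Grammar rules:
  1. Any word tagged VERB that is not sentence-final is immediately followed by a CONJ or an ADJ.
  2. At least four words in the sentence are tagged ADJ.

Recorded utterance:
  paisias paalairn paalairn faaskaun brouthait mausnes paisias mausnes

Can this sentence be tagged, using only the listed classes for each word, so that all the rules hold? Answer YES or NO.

Candidates per position — 1:paisias {CONJ}; 2:paalairn {VERB,ADJ}; 3:paalairn {VERB,ADJ}; 4:faaskaun {CONJ}; 5:brouthait {ADJ}; 6:mausnes {CONJ}; 7:paisias {CONJ}; 8:mausnes {CONJ}.
Rule 2 cannot be satisfied by any choice of tags from the lexicon.
So there is no consistent tagging.

NO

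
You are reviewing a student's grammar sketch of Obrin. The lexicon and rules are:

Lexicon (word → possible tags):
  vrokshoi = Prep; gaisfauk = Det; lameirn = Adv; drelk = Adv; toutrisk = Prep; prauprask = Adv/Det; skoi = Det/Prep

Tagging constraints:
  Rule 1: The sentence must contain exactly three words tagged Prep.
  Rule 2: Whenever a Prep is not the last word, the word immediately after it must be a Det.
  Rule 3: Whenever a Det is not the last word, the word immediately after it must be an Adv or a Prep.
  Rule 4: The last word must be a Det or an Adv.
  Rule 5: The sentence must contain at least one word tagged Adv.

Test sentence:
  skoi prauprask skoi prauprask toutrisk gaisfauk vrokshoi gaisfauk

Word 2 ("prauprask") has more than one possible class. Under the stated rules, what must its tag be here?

Adv

Candidates per position — 1:skoi {Det,Prep}; 2:prauprask {Adv,Det}; 3:skoi {Det,Prep}; 4:prauprask {Adv,Det}; 5:toutrisk {Prep}; 6:gaisfauk {Det}; 7:vrokshoi {Prep}; 8:gaisfauk {Det}.
Position 2: the remaining choice is settled jointly with positions 1, 3, 4 — only Adv at position 2 is part of a tagging that satisfies every rule.
That leaves exactly one tagging: Det Adv Prep Det Prep Det Prep Det.
Checking: rule 1 ok; rule 2 ok; rule 3 ok; rule 4 ok; rule 5 ok.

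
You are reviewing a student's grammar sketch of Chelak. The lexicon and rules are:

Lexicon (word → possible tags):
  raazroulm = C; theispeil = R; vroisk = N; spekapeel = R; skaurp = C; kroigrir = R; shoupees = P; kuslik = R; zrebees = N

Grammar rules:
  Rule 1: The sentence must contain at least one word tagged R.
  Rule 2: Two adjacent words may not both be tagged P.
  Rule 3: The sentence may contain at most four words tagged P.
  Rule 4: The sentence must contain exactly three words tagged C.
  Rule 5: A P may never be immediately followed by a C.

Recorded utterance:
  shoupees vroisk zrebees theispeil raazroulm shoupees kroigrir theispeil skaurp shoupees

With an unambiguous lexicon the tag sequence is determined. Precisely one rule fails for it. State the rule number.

4

Fixed tagging: P N N R C P R R C P.
Rule check: R1 pass, R2 pass, R3 pass, R4 fail, R5 pass.
Only rule 4 fails.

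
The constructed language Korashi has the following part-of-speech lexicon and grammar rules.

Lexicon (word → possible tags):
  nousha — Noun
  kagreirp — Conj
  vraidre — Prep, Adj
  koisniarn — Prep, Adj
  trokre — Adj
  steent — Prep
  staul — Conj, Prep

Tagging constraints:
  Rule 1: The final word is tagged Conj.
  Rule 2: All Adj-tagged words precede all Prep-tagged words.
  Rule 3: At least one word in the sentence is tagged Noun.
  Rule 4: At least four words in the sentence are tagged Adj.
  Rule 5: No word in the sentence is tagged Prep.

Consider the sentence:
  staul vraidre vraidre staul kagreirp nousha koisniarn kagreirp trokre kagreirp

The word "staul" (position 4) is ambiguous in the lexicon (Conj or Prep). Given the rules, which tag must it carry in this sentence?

Candidates per position — 1:staul {Conj,Prep}; 2:vraidre {Prep,Adj}; 3:vraidre {Prep,Adj}; 4:staul {Conj,Prep}; 5:kagreirp {Conj}; 6:nousha {Noun}; 7:koisniarn {Prep,Adj}; 8:kagreirp {Conj}; 9:trokre {Adj}; 10:kagreirp {Conj}.
If word 1 were Prep, no tagging could satisfy rule 2; so word 1 is Conj.
If word 2 were Prep, no tagging could satisfy rule 2; so word 2 is Adj.
If word 3 were Prep, no tagging could satisfy rule 2; so word 3 is Adj.
If word 4 were Prep, no tagging could satisfy rule 2; so word 4 is Conj.
If word 7 were Prep, no tagging could satisfy rule 2; so word 7 is Adj.
The unique satisfying tagging is: Conj Adj Adj Conj Conj Noun Adj Conj Adj Conj.
Rule-by-rule: rule 1 ok; rule 2 ok; rule 3 ok; rule 4 ok; rule 5 ok.

Conj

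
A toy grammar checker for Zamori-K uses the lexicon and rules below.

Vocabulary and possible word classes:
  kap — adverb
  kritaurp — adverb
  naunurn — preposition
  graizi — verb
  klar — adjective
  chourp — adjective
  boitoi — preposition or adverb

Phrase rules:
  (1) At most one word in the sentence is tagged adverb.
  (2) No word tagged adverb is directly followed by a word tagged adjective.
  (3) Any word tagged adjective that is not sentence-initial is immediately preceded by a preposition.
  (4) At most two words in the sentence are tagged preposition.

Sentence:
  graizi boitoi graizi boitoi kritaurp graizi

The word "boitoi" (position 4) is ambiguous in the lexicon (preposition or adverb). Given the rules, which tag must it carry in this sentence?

Candidates per position — 1:graizi {verb}; 2:boitoi {preposition,adverb}; 3:graizi {verb}; 4:boitoi {preposition,adverb}; 5:kritaurp {adverb}; 6:graizi {verb}.
Word 2 cannot be adverb — rule 1 would then fail for every completion. It is preposition.
Word 4 cannot be adverb — rule 1 would then fail for every completion. It is preposition.
The unique satisfying tagging is: verb preposition verb preposition adverb verb.
Rule-by-rule: rule 1 holds; rule 2 holds; rule 3 holds; rule 4 holds.

preposition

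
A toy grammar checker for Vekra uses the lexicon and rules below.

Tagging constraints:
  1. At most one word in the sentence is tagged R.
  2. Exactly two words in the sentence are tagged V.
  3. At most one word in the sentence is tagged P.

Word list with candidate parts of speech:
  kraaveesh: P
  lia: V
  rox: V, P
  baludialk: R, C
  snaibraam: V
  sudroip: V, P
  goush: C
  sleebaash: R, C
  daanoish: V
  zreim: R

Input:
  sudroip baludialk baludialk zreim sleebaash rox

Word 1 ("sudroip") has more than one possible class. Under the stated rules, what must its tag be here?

V

Candidates per position — 1:sudroip {V,P}; 2:baludialk {R,C}; 3:baludialk {R,C}; 4:zreim {R}; 5:sleebaash {R,C}; 6:rox {V,P}.
Word 1 cannot be P — rule 2 would then fail for every completion. It is V.
Word 2 cannot be R — rule 1 would then fail for every completion. It is C.
Word 3 cannot be R — rule 1 would then fail for every completion. It is C.
Word 5 cannot be R — rule 1 would then fail for every completion. It is C.
Word 6 cannot be P — rule 2 would then fail for every completion. It is V.
The unique satisfying tagging is: V C C R C V.
Verifying each rule — rule 1 satisfied; rule 2 satisfied; rule 3 satisfied.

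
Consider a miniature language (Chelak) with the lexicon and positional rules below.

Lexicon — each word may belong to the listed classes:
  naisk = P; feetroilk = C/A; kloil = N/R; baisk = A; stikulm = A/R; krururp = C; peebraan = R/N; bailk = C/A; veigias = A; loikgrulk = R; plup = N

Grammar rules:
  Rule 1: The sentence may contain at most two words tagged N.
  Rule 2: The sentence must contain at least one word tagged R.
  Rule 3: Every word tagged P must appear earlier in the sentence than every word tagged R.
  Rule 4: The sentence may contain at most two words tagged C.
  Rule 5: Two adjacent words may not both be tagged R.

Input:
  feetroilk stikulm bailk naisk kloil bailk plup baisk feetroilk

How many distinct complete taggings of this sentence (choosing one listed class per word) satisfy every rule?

Candidates per position — 1:feetroilk {C,A}; 2:stikulm {A,R}; 3:bailk {C,A}; 4:naisk {P}; 5:kloil {N,R}; 6:bailk {C,A}; 7:plup {N}; 8:baisk {A}; 9:feetroilk {C,A}.
There are 64 candidate sequences in total.
Checking each against the rules leaves 11 sequences.
Count = 11.

11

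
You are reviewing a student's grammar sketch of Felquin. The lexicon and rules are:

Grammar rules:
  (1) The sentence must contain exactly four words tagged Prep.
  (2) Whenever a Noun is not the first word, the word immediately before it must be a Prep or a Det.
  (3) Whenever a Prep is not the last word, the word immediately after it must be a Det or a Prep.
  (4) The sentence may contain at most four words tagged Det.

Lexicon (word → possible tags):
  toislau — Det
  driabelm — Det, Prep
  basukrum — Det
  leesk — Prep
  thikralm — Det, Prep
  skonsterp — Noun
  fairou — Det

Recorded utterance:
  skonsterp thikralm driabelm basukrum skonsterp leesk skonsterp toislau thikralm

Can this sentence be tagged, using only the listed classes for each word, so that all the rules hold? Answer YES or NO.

Candidates per position — 1:skonsterp {Noun}; 2:thikralm {Det,Prep}; 3:driabelm {Det,Prep}; 4:basukrum {Det}; 5:skonsterp {Noun}; 6:leesk {Prep}; 7:skonsterp {Noun}; 8:toislau {Det}; 9:thikralm {Det,Prep}.
Rule 3 cannot be satisfied by any choice of tags from the lexicon.
So there is no consistent tagging.

NO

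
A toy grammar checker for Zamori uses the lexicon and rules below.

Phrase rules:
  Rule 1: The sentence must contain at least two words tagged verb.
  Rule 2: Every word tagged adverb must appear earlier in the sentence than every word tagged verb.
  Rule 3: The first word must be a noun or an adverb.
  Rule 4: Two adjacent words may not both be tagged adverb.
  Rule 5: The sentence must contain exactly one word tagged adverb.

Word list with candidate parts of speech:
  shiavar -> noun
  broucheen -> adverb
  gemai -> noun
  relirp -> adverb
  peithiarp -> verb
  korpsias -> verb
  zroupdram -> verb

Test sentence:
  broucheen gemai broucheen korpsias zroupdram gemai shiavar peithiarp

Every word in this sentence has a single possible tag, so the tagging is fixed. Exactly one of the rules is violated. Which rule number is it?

Fixed tagging: adverb noun adverb verb verb noun noun verb.
Rule check: R1 holds, R2 holds, R3 holds, R4 holds, R5 violated.
Only rule 5 fails.

5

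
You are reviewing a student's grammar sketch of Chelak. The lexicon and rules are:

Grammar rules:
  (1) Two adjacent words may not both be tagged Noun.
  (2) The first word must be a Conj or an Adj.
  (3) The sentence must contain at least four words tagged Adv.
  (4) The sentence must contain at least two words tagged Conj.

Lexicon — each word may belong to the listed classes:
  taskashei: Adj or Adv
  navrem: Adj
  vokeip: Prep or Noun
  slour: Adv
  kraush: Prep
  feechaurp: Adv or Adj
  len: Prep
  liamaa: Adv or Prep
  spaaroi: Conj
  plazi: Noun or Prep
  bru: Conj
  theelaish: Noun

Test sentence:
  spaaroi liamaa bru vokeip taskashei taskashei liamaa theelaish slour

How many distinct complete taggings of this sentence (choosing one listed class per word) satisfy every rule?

10

Candidates per position — 1:spaaroi {Conj}; 2:liamaa {Adv,Prep}; 3:bru {Conj}; 4:vokeip {Prep,Noun}; 5:taskashei {Adj,Adv}; 6:taskashei {Adj,Adv}; 7:liamaa {Adv,Prep}; 8:theelaish {Noun}; 9:slour {Adv}.
There are 32 candidate sequences in total.
Checking each against the rules leaves 10 sequences.
Count = 10.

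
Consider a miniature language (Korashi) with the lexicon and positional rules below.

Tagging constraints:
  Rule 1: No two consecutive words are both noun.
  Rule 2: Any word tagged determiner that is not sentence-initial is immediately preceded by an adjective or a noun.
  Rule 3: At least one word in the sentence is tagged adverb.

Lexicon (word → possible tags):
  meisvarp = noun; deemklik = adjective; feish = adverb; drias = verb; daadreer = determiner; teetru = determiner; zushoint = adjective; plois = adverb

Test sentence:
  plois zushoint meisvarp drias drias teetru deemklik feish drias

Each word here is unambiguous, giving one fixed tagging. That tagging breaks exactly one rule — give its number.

Fixed tagging: adverb adjective noun verb verb determiner adjective adverb verb.
Rule check: R1 pass, R2 fail, R3 pass.
Only rule 2 fails.

2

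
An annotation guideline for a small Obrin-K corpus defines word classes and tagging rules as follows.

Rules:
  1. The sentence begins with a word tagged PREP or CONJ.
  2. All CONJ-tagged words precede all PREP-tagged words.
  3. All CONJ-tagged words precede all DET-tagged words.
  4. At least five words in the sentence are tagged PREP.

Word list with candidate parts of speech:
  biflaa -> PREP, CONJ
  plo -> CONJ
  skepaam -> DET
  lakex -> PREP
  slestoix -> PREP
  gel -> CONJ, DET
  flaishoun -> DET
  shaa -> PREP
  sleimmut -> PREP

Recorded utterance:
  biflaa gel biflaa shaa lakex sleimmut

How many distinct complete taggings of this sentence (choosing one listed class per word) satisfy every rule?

1

Candidates per position — 1:biflaa {PREP,CONJ}; 2:gel {CONJ,DET}; 3:biflaa {PREP,CONJ}; 4:shaa {PREP}; 5:lakex {PREP}; 6:sleimmut {PREP}.
There are 8 candidate sequences in total.
The sequences that satisfy every rule: PREP DET PREP PREP PREP PREP.
Count = 1.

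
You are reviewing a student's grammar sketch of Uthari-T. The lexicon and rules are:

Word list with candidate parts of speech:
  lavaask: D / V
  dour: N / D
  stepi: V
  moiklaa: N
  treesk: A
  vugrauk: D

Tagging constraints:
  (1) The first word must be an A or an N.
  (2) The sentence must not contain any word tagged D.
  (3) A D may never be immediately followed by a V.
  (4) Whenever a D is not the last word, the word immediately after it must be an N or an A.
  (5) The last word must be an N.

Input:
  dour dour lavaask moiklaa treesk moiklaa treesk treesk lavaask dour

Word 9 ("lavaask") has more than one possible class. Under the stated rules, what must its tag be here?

V

Candidates per position — 1:dour {N,D}; 2:dour {N,D}; 3:lavaask {D,V}; 4:moiklaa {N}; 5:treesk {A}; 6:moiklaa {N}; 7:treesk {A}; 8:treesk {A}; 9:lavaask {D,V}; 10:dour {N,D}.
Position 1: D is ruled out by rule 1; that leaves N.
Position 2: D is ruled out by rule 2; that leaves N.
Position 3: D is ruled out by rule 2; that leaves V.
Position 9: D is ruled out by rule 2; that leaves V.
Position 10: D is ruled out by rule 2; that leaves N.
So the tagging must be: N N V N A N A A V N.
Rule-by-rule: rule 1 satisfied; rule 2 satisfied; rule 3 satisfied; rule 4 satisfied; rule 5 satisfied.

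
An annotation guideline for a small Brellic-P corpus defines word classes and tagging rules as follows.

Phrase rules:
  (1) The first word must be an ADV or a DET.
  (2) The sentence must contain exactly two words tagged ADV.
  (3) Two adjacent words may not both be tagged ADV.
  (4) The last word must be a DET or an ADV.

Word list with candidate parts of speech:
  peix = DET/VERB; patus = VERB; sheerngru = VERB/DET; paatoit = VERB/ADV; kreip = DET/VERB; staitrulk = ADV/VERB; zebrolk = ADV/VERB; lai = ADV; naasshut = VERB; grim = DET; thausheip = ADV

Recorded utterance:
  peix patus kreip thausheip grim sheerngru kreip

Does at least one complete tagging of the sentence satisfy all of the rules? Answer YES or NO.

NO

Candidates per position — 1:peix {DET,VERB}; 2:patus {VERB}; 3:kreip {DET,VERB}; 4:thausheip {ADV}; 5:grim {DET}; 6:sheerngru {VERB,DET}; 7:kreip {DET,VERB}.
Rule 2 cannot be satisfied by any choice of tags from the lexicon.
So there is no consistent tagging.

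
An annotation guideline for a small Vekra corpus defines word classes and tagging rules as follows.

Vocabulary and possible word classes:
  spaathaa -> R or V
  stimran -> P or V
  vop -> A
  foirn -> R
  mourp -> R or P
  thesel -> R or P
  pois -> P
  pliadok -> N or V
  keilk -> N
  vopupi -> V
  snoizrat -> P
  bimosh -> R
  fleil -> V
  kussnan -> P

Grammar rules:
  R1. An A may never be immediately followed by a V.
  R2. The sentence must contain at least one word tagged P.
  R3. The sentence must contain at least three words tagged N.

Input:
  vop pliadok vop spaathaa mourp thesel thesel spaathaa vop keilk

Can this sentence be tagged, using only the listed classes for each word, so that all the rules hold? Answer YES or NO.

Candidates per position — 1:vop {A}; 2:pliadok {N,V}; 3:vop {A}; 4:spaathaa {R,V}; 5:mourp {R,P}; 6:thesel {R,P}; 7:thesel {R,P}; 8:spaathaa {R,V}; 9:vop {A}; 10:keilk {N}.
Rule 3 cannot be satisfied by any choice of tags from the lexicon.
So there is no consistent tagging.

NO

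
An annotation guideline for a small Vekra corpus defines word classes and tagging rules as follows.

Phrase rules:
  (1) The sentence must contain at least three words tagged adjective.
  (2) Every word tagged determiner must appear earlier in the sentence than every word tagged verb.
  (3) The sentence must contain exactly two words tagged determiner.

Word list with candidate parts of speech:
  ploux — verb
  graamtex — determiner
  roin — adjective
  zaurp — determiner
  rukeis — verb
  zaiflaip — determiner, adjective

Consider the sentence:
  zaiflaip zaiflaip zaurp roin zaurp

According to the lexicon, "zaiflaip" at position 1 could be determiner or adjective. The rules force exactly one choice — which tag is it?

Candidates per position — 1:zaiflaip {determiner,adjective}; 2:zaiflaip {determiner,adjective}; 3:zaurp {determiner}; 4:roin {adjective}; 5:zaurp {determiner}.
Position 1: tagging it determiner would leave rule 1 unsatisfiable, so it must be adjective.
Position 2: tagging it determiner would leave rule 1 unsatisfiable, so it must be adjective.
So the tagging must be: adjective adjective determiner adjective determiner.
Rule-by-rule: rule 1 holds; rule 2 holds; rule 3 holds.

adjective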